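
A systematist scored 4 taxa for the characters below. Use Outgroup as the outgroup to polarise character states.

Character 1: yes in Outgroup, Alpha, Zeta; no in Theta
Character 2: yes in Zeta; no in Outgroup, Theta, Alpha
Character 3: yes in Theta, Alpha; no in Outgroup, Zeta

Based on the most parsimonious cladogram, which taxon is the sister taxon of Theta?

Character polarity is set by the outgroup: the derived state is whichever differs from the outgroup's state, so for Character 1 the derived state is 'no', and for the remaining characters it is 'yes'.
Character 1 (derived state 'no') is unique to Theta (autapomorphy; uninformative for grouping).
Character 2 (derived state 'yes') is unique to Zeta (autapomorphy; uninformative for grouping).
Only Alpha and Theta show the derived state 'yes' for Character 3, supporting them as a clade.
Most parsimonious ingroup topology: ((Theta,Alpha),Zeta).
Theta and Alpha form a cherry on this tree, so they are sister taxa.

Alpha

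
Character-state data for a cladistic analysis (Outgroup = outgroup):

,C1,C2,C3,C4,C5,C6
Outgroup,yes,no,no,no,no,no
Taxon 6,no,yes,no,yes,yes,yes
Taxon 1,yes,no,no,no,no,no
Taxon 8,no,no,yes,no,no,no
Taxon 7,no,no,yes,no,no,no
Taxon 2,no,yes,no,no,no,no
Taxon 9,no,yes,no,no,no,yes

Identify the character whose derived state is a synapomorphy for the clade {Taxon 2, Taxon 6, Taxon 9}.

C2

Character polarity is set by the outgroup: the derived state is whichever differs from the outgroup's state, so for C1 the derived state is 'no', and for the remaining characters it is 'yes'.
C1 (derived state 'no') is shared by Taxon 2, Taxon 6, Taxon 7, Taxon 8, and Taxon 9 — a synapomorphy uniting that clade.
C2 (derived state 'yes') is shared by Taxon 2, Taxon 6, and Taxon 9 — a synapomorphy uniting that clade.
C3: derived state 'yes' in Taxon 7 and Taxon 8 only — synapomorphy for {Taxon 7, Taxon 8}.
C4: derived state 'yes' in Taxon 6 only — an autapomorphy, so it tells us nothing about relationships among taxa.
C5 (derived state 'yes') is unique to Taxon 6 (autapomorphy; uninformative for grouping).
C6: derived state 'yes' in Taxon 6 and Taxon 9 only — synapomorphy for {Taxon 6, Taxon 9}.
Most parsimonious ingroup topology: ((((Taxon 6,Taxon 9),Taxon 2),(Taxon 8,Taxon 7)),Taxon 1).
The clade {Taxon 2, Taxon 6, Taxon 9} is supported by C2: its derived state 'yes' occurs in exactly those taxa and in no other taxon (including the outgroup).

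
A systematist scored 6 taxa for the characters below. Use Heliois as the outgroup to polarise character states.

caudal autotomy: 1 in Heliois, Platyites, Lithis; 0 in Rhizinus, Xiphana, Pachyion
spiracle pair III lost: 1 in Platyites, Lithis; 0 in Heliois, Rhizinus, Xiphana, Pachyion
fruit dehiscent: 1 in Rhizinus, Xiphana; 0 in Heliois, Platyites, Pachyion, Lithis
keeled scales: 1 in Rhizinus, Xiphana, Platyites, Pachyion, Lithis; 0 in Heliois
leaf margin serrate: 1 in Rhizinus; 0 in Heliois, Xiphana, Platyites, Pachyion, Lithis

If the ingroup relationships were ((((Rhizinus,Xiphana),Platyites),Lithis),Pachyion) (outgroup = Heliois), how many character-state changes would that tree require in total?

7

Map each character onto ((((Rhizinus,Xiphana),Platyites),Lithis),Pachyion) (rooted by Heliois) and count the minimum state changes it requires (Fitch parsimony):
caudal autotomy: 2; spiracle pair III lost: 2; fruit dehiscent: 1; keeled scales: 1; leaf margin serrate: 1.
Total tree length = 7.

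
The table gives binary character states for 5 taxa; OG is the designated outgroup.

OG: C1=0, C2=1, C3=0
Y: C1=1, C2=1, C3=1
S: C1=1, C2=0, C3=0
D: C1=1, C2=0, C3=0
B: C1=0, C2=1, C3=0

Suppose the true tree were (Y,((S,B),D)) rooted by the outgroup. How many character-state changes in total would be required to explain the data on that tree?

Map each character onto (Y,((S,B),D)) (rooted by OG) and count the minimum state changes it requires (Fitch parsimony):
C1: 2; C2: 2; C3: 1.
Total tree length = 5.

5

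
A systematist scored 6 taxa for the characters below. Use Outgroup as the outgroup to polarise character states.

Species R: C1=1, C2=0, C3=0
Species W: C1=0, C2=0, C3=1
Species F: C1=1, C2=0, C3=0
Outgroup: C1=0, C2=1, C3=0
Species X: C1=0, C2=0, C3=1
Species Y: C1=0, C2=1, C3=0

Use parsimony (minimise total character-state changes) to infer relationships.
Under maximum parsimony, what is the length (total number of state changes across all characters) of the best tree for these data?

Character polarity is set by the outgroup: the derived state is whichever differs from the outgroup's state, so for C2 the derived state is '0', and for the remaining characters it is '1'.
C1: derived state '1' in Species F and Species R only — synapomorphy for {Species F, Species R}.
C2: derived state '0' in Species F, Species R, Species W, and Species X only — synapomorphy for {Species F, Species R, Species W, Species X}.
C3 (derived state '1') is shared by Species W and Species X — a synapomorphy uniting that clade.
Most parsimonious ingroup topology: (Species Y,((Species W,Species X),(Species R,Species F))).
Changes per character on this tree: C1: 1; C2: 1; C3: 1.
Total = 3.

3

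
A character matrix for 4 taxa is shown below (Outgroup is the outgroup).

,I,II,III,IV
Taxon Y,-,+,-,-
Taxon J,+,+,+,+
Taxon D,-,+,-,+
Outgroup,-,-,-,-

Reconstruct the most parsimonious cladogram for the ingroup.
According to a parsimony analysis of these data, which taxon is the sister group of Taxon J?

The outgroup has state '-' for every character, so '+' is the derived state throughout.
I (derived state '+') is unique to Taxon J (autapomorphy; uninformative for grouping).
All ingroup taxa share the derived state '+' for II; it defines the ingroup but does not resolve relationships within it.
III (derived state '+') is unique to Taxon J (autapomorphy; uninformative for grouping).
IV: derived state '+' in Taxon D and Taxon J only — synapomorphy for {Taxon D, Taxon J}.
Most parsimonious ingroup topology: ((Taxon J,Taxon D),Taxon Y).
Taxon J and Taxon D form a cherry on this tree, so they are sister taxa.

Taxon D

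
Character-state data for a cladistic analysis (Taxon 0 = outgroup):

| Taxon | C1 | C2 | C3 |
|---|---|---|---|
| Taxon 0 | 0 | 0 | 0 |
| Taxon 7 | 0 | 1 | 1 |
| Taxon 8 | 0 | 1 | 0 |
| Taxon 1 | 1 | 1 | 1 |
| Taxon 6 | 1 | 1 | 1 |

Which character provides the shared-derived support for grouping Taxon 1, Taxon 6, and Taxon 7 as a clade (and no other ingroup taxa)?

C3

The outgroup has state '0' for every character, so '1' is the derived state throughout.
C1 (derived state '1') is shared by Taxon 1 and Taxon 6 — a synapomorphy uniting that clade.
C2 (derived state '1') is shared by all ingroup taxa — unites the whole ingroup.
C3 (derived state '1') is shared by Taxon 1, Taxon 6, and Taxon 7 — a synapomorphy uniting that clade.
Most parsimonious ingroup topology: ((Taxon 7,(Taxon 1,Taxon 6)),Taxon 8).
The clade {Taxon 1, Taxon 6, Taxon 7} is supported by C3: its derived state '1' occurs in exactly those taxa and in no other taxon (including the outgroup).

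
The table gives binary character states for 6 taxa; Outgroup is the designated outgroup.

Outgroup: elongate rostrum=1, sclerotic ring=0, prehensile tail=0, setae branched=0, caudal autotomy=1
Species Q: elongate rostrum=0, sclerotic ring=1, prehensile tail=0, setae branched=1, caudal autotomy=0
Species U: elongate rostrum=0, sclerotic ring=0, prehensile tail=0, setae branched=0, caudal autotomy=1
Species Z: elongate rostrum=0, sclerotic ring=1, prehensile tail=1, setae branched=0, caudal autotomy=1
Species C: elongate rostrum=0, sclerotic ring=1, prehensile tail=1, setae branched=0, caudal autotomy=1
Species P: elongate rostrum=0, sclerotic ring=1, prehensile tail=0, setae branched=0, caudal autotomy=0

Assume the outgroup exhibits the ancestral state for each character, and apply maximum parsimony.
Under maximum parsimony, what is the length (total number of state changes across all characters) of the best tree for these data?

Character polarity is set by the outgroup: the derived state is whichever differs from the outgroup's state, so for elongate rostrum, caudal autotomy the derived state is '0', and for the remaining characters it is '1'.
All ingroup taxa share the derived state '0' for elongate rostrum; it defines the ingroup but does not resolve relationships within it.
sclerotic ring (derived state '1') is shared by Species C, Species P, Species Q, and Species Z — a synapomorphy uniting that clade.
prehensile tail (derived state '1') is shared by Species C and Species Z — a synapomorphy uniting that clade.
setae branched: derived state '1' in Species Q only — an autapomorphy, so it tells us nothing about relationships among taxa.
caudal autotomy: derived state '0' in Species P and Species Q only — synapomorphy for {Species P, Species Q}.
Most parsimonious ingroup topology: (((Species Q,Species P),(Species Z,Species C)),Species U).
Changes per character on this tree: elongate rostrum: 1; sclerotic ring: 1; prehensile tail: 1; setae branched: 1; caudal autotomy: 1.
Total = 5.

5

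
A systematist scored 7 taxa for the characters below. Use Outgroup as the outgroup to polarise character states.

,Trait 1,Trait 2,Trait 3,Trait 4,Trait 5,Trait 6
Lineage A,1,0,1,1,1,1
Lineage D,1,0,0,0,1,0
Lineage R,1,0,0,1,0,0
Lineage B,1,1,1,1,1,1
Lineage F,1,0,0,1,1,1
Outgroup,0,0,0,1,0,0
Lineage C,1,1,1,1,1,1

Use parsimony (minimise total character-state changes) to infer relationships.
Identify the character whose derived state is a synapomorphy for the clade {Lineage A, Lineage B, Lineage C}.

Character polarity is set by the outgroup: the derived state is whichever differs from the outgroup's state, so for Trait 4 the derived state is '0', and for the remaining characters it is '1'.
All ingroup taxa share the derived state '1' for Trait 1; it defines the ingroup but does not resolve relationships within it.
Trait 2: derived state '1' in Lineage B and Lineage C only — synapomorphy for {Lineage B, Lineage C}.
Only Lineage A, Lineage B, and Lineage C show the derived state '1' for Trait 3, supporting them as a clade.
Trait 4: derived state '0' in Lineage D only — an autapomorphy, so it tells us nothing about relationships among taxa.
Trait 5: derived state '1' in Lineage A, Lineage B, Lineage C, Lineage D, and Lineage F only — synapomorphy for {Lineage A, Lineage B, Lineage C, Lineage D, Lineage F}.
Trait 6: derived state '1' in Lineage A, Lineage B, Lineage C, and Lineage F only — synapomorphy for {Lineage A, Lineage B, Lineage C, Lineage F}.
Most parsimonious ingroup topology: ((Lineage D,(((Lineage B,Lineage C),Lineage A),Lineage F)),Lineage R).
The clade {Lineage A, Lineage B, Lineage C} is supported by Trait 3: its derived state '1' occurs in exactly those taxa and in no other taxon (including the outgroup).

Trait 3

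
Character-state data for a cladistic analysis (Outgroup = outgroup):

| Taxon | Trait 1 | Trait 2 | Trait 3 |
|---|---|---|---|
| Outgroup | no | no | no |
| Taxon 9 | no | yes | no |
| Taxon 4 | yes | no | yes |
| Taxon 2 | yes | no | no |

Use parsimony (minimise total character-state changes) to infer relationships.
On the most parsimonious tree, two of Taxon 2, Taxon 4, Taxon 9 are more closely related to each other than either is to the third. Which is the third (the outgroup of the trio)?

The outgroup has state 'no' for every character, so 'yes' is the derived state throughout.
Trait 1 (derived state 'yes') is shared by Taxon 2 and Taxon 4 — a synapomorphy uniting that clade.
Trait 2 (derived state 'yes') is unique to Taxon 9 (autapomorphy; uninformative for grouping).
Trait 3: derived state 'yes' in Taxon 4 only — an autapomorphy, so it tells us nothing about relationships among taxa.
Most parsimonious ingroup topology: (Taxon 9,(Taxon 4,Taxon 2)).
Taxon 2 and Taxon 4 share a more recent common ancestor with each other than either does with Taxon 9, so Taxon 9 is the least closely related of the three.

Taxon 9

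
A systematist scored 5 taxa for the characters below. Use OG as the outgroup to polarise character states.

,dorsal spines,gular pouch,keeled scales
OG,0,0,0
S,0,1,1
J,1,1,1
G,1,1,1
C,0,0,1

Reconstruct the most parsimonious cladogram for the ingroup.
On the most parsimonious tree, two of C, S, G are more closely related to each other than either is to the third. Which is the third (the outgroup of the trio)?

The outgroup has state '0' for every character, so '1' is the derived state throughout.
dorsal spines (derived state '1') is shared by G and J — a synapomorphy uniting that clade.
gular pouch: derived state '1' in G, J, and S only — synapomorphy for {G, J, S}.
keeled scales (derived state '1') is shared by all ingroup taxa — unites the whole ingroup.
Most parsimonious ingroup topology: ((S,(J,G)),C).
G and S share a more recent common ancestor with each other than either does with C, so C is the least closely related of the three.

C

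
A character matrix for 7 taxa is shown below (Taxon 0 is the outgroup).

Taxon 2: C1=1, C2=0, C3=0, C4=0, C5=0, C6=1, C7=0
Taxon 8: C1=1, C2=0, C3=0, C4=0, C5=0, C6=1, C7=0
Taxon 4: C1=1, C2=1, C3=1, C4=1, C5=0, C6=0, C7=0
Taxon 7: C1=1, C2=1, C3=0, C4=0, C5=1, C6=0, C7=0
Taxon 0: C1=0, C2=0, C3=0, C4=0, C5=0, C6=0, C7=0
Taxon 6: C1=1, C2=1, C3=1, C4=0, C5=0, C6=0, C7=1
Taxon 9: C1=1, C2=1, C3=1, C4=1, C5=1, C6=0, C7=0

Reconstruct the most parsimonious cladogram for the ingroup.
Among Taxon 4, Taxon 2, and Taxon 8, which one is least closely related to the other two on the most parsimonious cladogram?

Taxon 4

The outgroup has state '0' for every character, so '1' is the derived state throughout.
All ingroup taxa share the derived state '1' for C1; it defines the ingroup but does not resolve relationships within it.
C2 (derived state '1') is shared by Taxon 4, Taxon 6, Taxon 7, and Taxon 9 — a synapomorphy uniting that clade.
C3 (derived state '1') is shared by Taxon 4, Taxon 6, and Taxon 9 — a synapomorphy uniting that clade.
C4 (derived state '1') is shared by Taxon 4 and Taxon 9 — a synapomorphy uniting that clade.
C5 groups Taxon 7 and Taxon 9, which is incompatible with the clades supported by the remaining characters; treating it as convergent (homoplasy) costs fewer steps than any alternative tree.
C6: derived state '1' in Taxon 2 and Taxon 8 only — synapomorphy for {Taxon 2, Taxon 8}.
C7: derived state '1' in Taxon 6 only — an autapomorphy, so it tells us nothing about relationships among taxa.
Most parsimonious ingroup topology: ((Taxon 8,Taxon 2),((Taxon 6,(Taxon 9,Taxon 4)),Taxon 7)).
Taxon 8 and Taxon 2 share a more recent common ancestor with each other than either does with Taxon 4, so Taxon 4 is the least closely related of the three.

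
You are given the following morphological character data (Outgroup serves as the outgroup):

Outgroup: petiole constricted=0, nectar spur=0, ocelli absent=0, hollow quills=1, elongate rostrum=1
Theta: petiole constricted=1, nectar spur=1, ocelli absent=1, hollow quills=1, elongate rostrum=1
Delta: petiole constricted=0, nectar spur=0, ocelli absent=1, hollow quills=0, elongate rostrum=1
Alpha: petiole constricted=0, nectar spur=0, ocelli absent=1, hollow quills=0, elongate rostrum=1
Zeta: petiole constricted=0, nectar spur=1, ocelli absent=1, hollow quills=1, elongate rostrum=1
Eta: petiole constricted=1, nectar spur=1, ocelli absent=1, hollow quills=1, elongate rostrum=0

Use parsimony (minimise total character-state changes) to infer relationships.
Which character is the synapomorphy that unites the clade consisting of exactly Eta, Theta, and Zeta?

nectar spur

Character polarity is set by the outgroup: the derived state is whichever differs from the outgroup's state, so for hollow quills, elongate rostrum the derived state is '0', and for the remaining characters it is '1'.
petiole constricted (derived state '1') is shared by Eta and Theta — a synapomorphy uniting that clade.
nectar spur: derived state '1' in Eta, Theta, and Zeta only — synapomorphy for {Eta, Theta, Zeta}.
All ingroup taxa share the derived state '1' for ocelli absent; it defines the ingroup but does not resolve relationships within it.
hollow quills (derived state '0') is shared by Alpha and Delta — a synapomorphy uniting that clade.
elongate rostrum: derived state '0' in Eta only — an autapomorphy, so it tells us nothing about relationships among taxa.
Most parsimonious ingroup topology: (((Theta,Eta),Zeta),(Delta,Alpha)).
The clade {Eta, Theta, Zeta} is supported by nectar spur: its derived state '1' occurs in exactly those taxa and in no other taxon (including the outgroup).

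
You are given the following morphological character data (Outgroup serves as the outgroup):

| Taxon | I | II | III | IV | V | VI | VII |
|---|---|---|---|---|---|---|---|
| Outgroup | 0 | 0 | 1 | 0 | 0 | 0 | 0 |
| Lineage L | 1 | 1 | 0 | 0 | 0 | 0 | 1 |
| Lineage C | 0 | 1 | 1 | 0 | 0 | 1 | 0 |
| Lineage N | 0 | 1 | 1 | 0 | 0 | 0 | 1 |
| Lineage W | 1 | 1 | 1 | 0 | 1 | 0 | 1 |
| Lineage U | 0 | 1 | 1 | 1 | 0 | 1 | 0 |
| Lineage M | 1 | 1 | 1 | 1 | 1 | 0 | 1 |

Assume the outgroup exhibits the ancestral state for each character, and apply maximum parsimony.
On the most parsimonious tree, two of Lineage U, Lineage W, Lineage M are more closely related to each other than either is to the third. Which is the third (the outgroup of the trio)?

Lineage U

Character polarity is set by the outgroup: the derived state is whichever differs from the outgroup's state, so for III the derived state is '0', and for the remaining characters it is '1'.
Only Lineage L, Lineage M, and Lineage W show the derived state '1' for I, supporting them as a clade.
All ingroup taxa share the derived state '1' for II; it defines the ingroup but does not resolve relationships within it.
III: derived state '0' in Lineage L only — an autapomorphy, so it tells us nothing about relationships among taxa.
IV groups Lineage M and Lineage U, which is incompatible with the clades supported by the remaining characters; treating it as convergent (homoplasy) costs fewer steps than any alternative tree.
V (derived state '1') is shared by Lineage M and Lineage W — a synapomorphy uniting that clade.
VI (derived state '1') is shared by Lineage C and Lineage U — a synapomorphy uniting that clade.
Only Lineage L, Lineage M, Lineage N, and Lineage W show the derived state '1' for VII, supporting them as a clade.
Most parsimonious ingroup topology: (((Lineage L,(Lineage W,Lineage M)),Lineage N),(Lineage C,Lineage U)).
Lineage M and Lineage W share a more recent common ancestor with each other than either does with Lineage U, so Lineage U is the least closely related of the three.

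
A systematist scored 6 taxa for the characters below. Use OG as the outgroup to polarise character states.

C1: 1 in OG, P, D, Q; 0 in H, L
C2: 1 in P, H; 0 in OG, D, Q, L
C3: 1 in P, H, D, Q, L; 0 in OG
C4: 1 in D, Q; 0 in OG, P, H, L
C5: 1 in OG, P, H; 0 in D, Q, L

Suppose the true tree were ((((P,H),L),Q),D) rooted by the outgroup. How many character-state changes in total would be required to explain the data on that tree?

8

Map each character onto ((((P,H),L),Q),D) (rooted by OG) and count the minimum state changes it requires (Fitch parsimony):
C1: 2; C2: 1; C3: 1; C4: 2; C5: 2.
Total tree length = 8.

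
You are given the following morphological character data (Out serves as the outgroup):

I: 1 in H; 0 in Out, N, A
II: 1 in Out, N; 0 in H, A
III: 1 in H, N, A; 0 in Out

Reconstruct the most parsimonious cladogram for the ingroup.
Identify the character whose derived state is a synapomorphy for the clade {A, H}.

Character polarity is set by the outgroup: the derived state is whichever differs from the outgroup's state, so for II the derived state is '0', and for the remaining characters it is '1'.
I (derived state '1') is unique to H (autapomorphy; uninformative for grouping).
Only A and H show the derived state '0' for II, supporting them as a clade.
All ingroup taxa share the derived state '1' for III; it defines the ingroup but does not resolve relationships within it.
Most parsimonious ingroup topology: ((H,A),N).
The clade {A, H} is supported by II: its derived state '0' occurs in exactly those taxa and in no other taxon (including the outgroup).

II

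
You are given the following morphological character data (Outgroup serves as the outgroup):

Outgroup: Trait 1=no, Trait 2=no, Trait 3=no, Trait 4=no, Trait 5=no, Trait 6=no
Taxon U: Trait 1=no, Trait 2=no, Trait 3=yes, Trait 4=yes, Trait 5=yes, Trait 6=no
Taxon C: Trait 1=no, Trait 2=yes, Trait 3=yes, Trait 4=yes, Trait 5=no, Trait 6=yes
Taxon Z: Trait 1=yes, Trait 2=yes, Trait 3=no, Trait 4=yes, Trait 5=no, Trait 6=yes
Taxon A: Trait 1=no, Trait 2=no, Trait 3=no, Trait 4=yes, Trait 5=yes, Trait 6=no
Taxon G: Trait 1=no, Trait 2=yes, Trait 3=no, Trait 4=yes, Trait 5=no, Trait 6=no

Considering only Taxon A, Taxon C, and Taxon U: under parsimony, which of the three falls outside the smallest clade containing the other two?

Taxon C

The outgroup has state 'no' for every character, so 'yes' is the derived state throughout.
Trait 1 (derived state 'yes') is unique to Taxon Z (autapomorphy; uninformative for grouping).
Only Taxon C, Taxon G, and Taxon Z show the derived state 'yes' for Trait 2, supporting them as a clade.
Trait 3 (state 'yes') occurs in Taxon C and Taxon U but conflicts with the nesting implied by the other characters — most parsimoniously interpreted as homoplasy.
Trait 4 (derived state 'yes') is shared by all ingroup taxa — unites the whole ingroup.
Only Taxon A and Taxon U show the derived state 'yes' for Trait 5, supporting them as a clade.
Trait 6 (derived state 'yes') is shared by Taxon C and Taxon Z — a synapomorphy uniting that clade.
Most parsimonious ingroup topology: ((Taxon U,Taxon A),((Taxon C,Taxon Z),Taxon G)).
Taxon U and Taxon A share a more recent common ancestor with each other than either does with Taxon C, so Taxon C is the least closely related of the three.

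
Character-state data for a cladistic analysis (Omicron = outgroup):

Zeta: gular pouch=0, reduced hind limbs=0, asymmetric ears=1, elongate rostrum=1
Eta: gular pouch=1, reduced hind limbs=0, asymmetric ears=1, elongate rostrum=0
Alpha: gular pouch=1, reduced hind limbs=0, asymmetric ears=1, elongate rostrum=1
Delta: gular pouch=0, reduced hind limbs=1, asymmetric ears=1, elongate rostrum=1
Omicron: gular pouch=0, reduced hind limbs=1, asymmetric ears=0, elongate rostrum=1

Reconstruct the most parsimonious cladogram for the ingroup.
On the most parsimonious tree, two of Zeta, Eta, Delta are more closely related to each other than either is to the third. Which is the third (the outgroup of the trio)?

Delta

Character polarity is set by the outgroup: the derived state is whichever differs from the outgroup's state, so for reduced hind limbs, elongate rostrum the derived state is '0', and for the remaining characters it is '1'.
gular pouch: derived state '1' in Alpha and Eta only — synapomorphy for {Alpha, Eta}.
Only Alpha, Eta, and Zeta show the derived state '0' for reduced hind limbs, supporting them as a clade.
asymmetric ears (derived state '1') is shared by all ingroup taxa — unites the whole ingroup.
elongate rostrum: derived state '0' in Eta only — an autapomorphy, so it tells us nothing about relationships among taxa.
Most parsimonious ingroup topology: (((Eta,Alpha),Zeta),Delta).
Eta and Zeta share a more recent common ancestor with each other than either does with Delta, so Delta is the least closely related of the three.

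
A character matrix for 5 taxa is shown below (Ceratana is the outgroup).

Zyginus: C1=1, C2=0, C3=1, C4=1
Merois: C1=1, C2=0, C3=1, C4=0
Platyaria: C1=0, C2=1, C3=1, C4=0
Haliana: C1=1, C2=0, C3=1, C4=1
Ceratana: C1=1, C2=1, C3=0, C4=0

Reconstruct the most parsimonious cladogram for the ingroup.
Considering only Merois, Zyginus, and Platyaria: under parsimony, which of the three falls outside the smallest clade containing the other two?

Platyaria

Character polarity is set by the outgroup: the derived state is whichever differs from the outgroup's state, so for C1, C2 the derived state is '0', and for the remaining characters it is '1'.
C1: derived state '0' in Platyaria only — an autapomorphy, so it tells us nothing about relationships among taxa.
C2 (derived state '0') is shared by Haliana, Merois, and Zyginus — a synapomorphy uniting that clade.
C3 (derived state '1') is shared by all ingroup taxa — unites the whole ingroup.
C4 (derived state '1') is shared by Haliana and Zyginus — a synapomorphy uniting that clade.
Most parsimonious ingroup topology: ((Merois,(Zyginus,Haliana)),Platyaria).
Merois and Zyginus share a more recent common ancestor with each other than either does with Platyaria, so Platyaria is the least closely related of the three.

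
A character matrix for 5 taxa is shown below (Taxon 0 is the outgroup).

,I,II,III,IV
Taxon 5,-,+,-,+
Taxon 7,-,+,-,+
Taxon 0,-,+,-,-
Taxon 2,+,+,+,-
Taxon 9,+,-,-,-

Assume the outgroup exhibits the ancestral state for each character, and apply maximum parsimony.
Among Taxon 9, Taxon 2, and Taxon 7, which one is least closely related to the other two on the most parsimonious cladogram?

Taxon 7

Character polarity is set by the outgroup: the derived state is whichever differs from the outgroup's state, so for II the derived state is '-', and for the remaining characters it is '+'.
I: derived state '+' in Taxon 2 and Taxon 9 only — synapomorphy for {Taxon 2, Taxon 9}.
II: derived state '-' in Taxon 9 only — an autapomorphy, so it tells us nothing about relationships among taxa.
III (derived state '+') is unique to Taxon 2 (autapomorphy; uninformative for grouping).
IV: derived state '+' in Taxon 5 and Taxon 7 only — synapomorphy for {Taxon 5, Taxon 7}.
Most parsimonious ingroup topology: ((Taxon 5,Taxon 7),(Taxon 9,Taxon 2)).
Taxon 9 and Taxon 2 share a more recent common ancestor with each other than either does with Taxon 7, so Taxon 7 is the least closely related of the three.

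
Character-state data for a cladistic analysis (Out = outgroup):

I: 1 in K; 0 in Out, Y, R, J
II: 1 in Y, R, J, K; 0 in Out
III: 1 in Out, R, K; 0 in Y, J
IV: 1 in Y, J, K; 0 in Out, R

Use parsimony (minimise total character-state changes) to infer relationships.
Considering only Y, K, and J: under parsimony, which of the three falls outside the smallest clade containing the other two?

K

Character polarity is set by the outgroup: the derived state is whichever differs from the outgroup's state, so for III the derived state is '0', and for the remaining characters it is '1'.
I (derived state '1') is unique to K (autapomorphy; uninformative for grouping).
II (derived state '1') is shared by all ingroup taxa — unites the whole ingroup.
III: derived state '0' in J and Y only — synapomorphy for {J, Y}.
IV: derived state '1' in J, K, and Y only — synapomorphy for {J, K, Y}.
Most parsimonious ingroup topology: (((Y,J),K),R).
J and Y share a more recent common ancestor with each other than either does with K, so K is the least closely related of the three.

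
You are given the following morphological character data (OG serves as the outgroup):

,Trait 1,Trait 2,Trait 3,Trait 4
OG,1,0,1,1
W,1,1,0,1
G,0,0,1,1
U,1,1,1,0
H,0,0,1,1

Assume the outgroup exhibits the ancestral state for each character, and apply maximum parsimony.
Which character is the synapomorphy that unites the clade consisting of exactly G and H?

Character polarity is set by the outgroup: the derived state is whichever differs from the outgroup's state, so for Trait 1, Trait 3, Trait 4 the derived state is '0', and for the remaining characters it is '1'.
Trait 1 (derived state '0') is shared by G and H — a synapomorphy uniting that clade.
Trait 2: derived state '1' in U and W only — synapomorphy for {U, W}.
Trait 3: derived state '0' in W only — an autapomorphy, so it tells us nothing about relationships among taxa.
Trait 4 (derived state '0') is unique to U (autapomorphy; uninformative for grouping).
Most parsimonious ingroup topology: ((W,U),(G,H)).
The clade {G, H} is supported by Trait 1: its derived state '0' occurs in exactly those taxa and in no other taxon (including the outgroup).

Trait 1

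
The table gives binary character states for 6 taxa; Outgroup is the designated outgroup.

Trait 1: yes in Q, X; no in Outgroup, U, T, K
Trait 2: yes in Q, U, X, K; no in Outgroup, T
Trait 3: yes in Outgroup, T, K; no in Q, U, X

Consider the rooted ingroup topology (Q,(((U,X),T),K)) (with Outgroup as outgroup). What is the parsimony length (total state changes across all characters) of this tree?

Map each character onto (Q,(((U,X),T),K)) (rooted by Outgroup) and count the minimum state changes it requires (Fitch parsimony):
Trait 1: 2; Trait 2: 2; Trait 3: 2.
Total tree length = 6.

6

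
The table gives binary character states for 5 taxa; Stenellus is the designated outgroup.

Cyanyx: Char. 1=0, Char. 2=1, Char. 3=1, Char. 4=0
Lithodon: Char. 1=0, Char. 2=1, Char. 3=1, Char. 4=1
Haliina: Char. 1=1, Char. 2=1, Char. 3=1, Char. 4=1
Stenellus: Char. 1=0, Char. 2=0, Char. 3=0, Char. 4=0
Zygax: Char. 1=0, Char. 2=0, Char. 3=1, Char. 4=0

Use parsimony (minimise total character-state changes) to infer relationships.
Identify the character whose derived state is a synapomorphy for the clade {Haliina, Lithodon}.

The outgroup has state '0' for every character, so '1' is the derived state throughout.
Char. 1: derived state '1' in Haliina only — an autapomorphy, so it tells us nothing about relationships among taxa.
Char. 2 (derived state '1') is shared by Cyanyx, Haliina, and Lithodon — a synapomorphy uniting that clade.
Char. 3 (derived state '1') is shared by all ingroup taxa — unites the whole ingroup.
Char. 4: derived state '1' in Haliina and Lithodon only — synapomorphy for {Haliina, Lithodon}.
Most parsimonious ingroup topology: ((Cyanyx,(Haliina,Lithodon)),Zygax).
The clade {Haliina, Lithodon} is supported by Char. 4: its derived state '1' occurs in exactly those taxa and in no other taxon (including the outgroup).

Char. 4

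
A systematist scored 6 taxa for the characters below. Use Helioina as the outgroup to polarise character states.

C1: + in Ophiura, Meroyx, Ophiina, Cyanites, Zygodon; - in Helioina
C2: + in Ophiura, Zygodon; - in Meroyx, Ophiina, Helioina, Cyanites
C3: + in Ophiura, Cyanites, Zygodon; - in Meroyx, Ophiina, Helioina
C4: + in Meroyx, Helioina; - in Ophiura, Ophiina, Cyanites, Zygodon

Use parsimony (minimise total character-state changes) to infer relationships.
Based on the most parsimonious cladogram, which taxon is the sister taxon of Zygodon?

Character polarity is set by the outgroup: the derived state is whichever differs from the outgroup's state, so for C4 the derived state is '-', and for the remaining characters it is '+'.
All ingroup taxa share the derived state '+' for C1; it defines the ingroup but does not resolve relationships within it.
C2: derived state '+' in Ophiura and Zygodon only — synapomorphy for {Ophiura, Zygodon}.
C3 (derived state '+') is shared by Cyanites, Ophiura, and Zygodon — a synapomorphy uniting that clade.
C4 (derived state '-') is shared by Cyanites, Ophiina, Ophiura, and Zygodon — a synapomorphy uniting that clade.
Most parsimonious ingroup topology: ((((Ophiura,Zygodon),Cyanites),Ophiina),Meroyx).
Zygodon and Ophiura form a cherry on this tree, so they are sister taxa.

Ophiura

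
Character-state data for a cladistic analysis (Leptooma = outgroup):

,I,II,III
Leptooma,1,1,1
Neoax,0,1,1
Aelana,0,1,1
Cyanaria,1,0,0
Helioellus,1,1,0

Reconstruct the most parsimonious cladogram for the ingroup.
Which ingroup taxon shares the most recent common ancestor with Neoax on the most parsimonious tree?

Aelana

The outgroup has state '1' for every character, so '0' is the derived state throughout.
I: derived state '0' in Aelana and Neoax only — synapomorphy for {Aelana, Neoax}.
II (derived state '0') is unique to Cyanaria (autapomorphy; uninformative for grouping).
Only Cyanaria and Helioellus show the derived state '0' for III, supporting them as a clade.
Most parsimonious ingroup topology: ((Neoax,Aelana),(Cyanaria,Helioellus)).
Neoax and Aelana form a cherry on this tree, so they are sister taxa.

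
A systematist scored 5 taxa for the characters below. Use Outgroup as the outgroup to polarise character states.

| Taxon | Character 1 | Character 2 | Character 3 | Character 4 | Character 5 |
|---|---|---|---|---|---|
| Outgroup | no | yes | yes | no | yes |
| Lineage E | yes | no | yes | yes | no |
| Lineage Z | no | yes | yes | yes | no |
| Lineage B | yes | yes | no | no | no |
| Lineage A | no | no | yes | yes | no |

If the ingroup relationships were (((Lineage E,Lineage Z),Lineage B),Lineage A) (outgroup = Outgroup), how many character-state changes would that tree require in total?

8

Map each character onto (((Lineage E,Lineage Z),Lineage B),Lineage A) (rooted by Outgroup) and count the minimum state changes it requires (Fitch parsimony):
Character 1: 2; Character 2: 2; Character 3: 1; Character 4: 2; Character 5: 1.
Total tree length = 8.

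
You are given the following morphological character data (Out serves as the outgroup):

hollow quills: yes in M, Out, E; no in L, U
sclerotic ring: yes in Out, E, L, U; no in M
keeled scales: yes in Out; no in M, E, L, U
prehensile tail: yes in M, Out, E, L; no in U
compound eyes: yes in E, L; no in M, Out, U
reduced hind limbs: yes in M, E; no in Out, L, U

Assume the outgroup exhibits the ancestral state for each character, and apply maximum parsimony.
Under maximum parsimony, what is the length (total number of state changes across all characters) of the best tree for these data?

7

Character polarity is set by the outgroup: the derived state is whichever differs from the outgroup's state, so for hollow quills, sclerotic ring, keeled scales, prehensile tail the derived state is 'no', and for the remaining characters it is 'yes'.
Only L and U show the derived state 'no' for hollow quills, supporting them as a clade.
sclerotic ring: derived state 'no' in M only — an autapomorphy, so it tells us nothing about relationships among taxa.
All ingroup taxa share the derived state 'no' for keeled scales; it defines the ingroup but does not resolve relationships within it.
prehensile tail (derived state 'no') is unique to U (autapomorphy; uninformative for grouping).
compound eyes groups E and L, which is incompatible with the clades supported by the remaining characters; treating it as convergent (homoplasy) costs fewer steps than any alternative tree.
reduced hind limbs (derived state 'yes') is shared by E and M — a synapomorphy uniting that clade.
Most parsimonious ingroup topology: ((E,M),(U,L)).
Changes per character on this tree: hollow quills: 1; sclerotic ring: 1; keeled scales: 1; prehensile tail: 1; compound eyes: 2; reduced hind limbs: 1.
Total = 7.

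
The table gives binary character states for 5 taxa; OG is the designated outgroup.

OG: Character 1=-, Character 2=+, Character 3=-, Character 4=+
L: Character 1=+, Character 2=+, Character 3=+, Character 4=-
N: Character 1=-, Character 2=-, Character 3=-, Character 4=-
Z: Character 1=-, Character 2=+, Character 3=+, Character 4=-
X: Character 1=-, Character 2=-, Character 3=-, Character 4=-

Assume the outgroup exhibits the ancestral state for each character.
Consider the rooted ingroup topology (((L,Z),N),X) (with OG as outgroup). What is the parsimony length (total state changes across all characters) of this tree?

5

Map each character onto (((L,Z),N),X) (rooted by OG) and count the minimum state changes it requires (Fitch parsimony):
Character 1: 1; Character 2: 2; Character 3: 1; Character 4: 1.
Total tree length = 5.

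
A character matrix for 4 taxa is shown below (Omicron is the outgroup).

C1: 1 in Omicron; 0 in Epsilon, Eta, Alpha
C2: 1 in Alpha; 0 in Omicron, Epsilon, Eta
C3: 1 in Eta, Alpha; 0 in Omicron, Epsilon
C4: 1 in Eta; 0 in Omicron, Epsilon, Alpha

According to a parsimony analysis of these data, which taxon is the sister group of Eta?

Alpha

Character polarity is set by the outgroup: the derived state is whichever differs from the outgroup's state, so for C1 the derived state is '0', and for the remaining characters it is '1'.
C1 (derived state '0') is shared by all ingroup taxa — unites the whole ingroup.
C2 (derived state '1') is unique to Alpha (autapomorphy; uninformative for grouping).
C3 (derived state '1') is shared by Alpha and Eta — a synapomorphy uniting that clade.
C4: derived state '1' in Eta only — an autapomorphy, so it tells us nothing about relationships among taxa.
Most parsimonious ingroup topology: (Epsilon,(Eta,Alpha)).
Eta and Alpha form a cherry on this tree, so they are sister taxa.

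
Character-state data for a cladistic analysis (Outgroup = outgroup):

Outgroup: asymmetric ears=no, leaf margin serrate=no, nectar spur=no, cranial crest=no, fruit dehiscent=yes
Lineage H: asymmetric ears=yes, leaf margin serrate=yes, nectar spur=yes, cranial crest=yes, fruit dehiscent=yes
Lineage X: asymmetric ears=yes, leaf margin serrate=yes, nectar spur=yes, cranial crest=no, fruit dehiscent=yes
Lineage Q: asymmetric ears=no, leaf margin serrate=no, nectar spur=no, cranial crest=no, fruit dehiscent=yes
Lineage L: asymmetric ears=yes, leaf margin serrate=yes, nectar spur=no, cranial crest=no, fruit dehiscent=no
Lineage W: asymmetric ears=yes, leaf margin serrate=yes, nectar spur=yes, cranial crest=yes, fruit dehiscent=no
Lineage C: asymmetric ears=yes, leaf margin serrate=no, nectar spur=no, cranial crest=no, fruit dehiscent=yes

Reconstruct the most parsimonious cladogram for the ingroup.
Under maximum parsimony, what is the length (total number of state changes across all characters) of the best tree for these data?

6

Character polarity is set by the outgroup: the derived state is whichever differs from the outgroup's state, so for fruit dehiscent the derived state is 'no', and for the remaining characters it is 'yes'.
asymmetric ears: derived state 'yes' in Lineage C, Lineage H, Lineage L, Lineage W, and Lineage X only — synapomorphy for {Lineage C, Lineage H, Lineage L, Lineage W, Lineage X}.
leaf margin serrate: derived state 'yes' in Lineage H, Lineage L, Lineage W, and Lineage X only — synapomorphy for {Lineage H, Lineage L, Lineage W, Lineage X}.
nectar spur: derived state 'yes' in Lineage H, Lineage W, and Lineage X only — synapomorphy for {Lineage H, Lineage W, Lineage X}.
Only Lineage H and Lineage W show the derived state 'yes' for cranial crest, supporting them as a clade.
fruit dehiscent groups Lineage L and Lineage W, which is incompatible with the clades supported by the remaining characters; treating it as convergent (homoplasy) costs fewer steps than any alternative tree.
Most parsimonious ingroup topology: (((((Lineage H,Lineage W),Lineage X),Lineage L),Lineage C),Lineage Q).
Changes per character on this tree: asymmetric ears: 1; leaf margin serrate: 1; nectar spur: 1; cranial crest: 1; fruit dehiscent: 2.
Total = 6.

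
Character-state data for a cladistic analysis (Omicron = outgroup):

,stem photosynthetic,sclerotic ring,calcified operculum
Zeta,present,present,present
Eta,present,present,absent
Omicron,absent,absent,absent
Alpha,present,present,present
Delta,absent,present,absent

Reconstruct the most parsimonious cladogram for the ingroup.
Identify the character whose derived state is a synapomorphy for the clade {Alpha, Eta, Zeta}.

stem photosynthetic

The outgroup has state 'absent' for every character, so 'present' is the derived state throughout.
stem photosynthetic (derived state 'present') is shared by Alpha, Eta, and Zeta — a synapomorphy uniting that clade.
All ingroup taxa share the derived state 'present' for sclerotic ring; it defines the ingroup but does not resolve relationships within it.
calcified operculum: derived state 'present' in Alpha and Zeta only — synapomorphy for {Alpha, Zeta}.
Most parsimonious ingroup topology: (Delta,((Alpha,Zeta),Eta)).
The clade {Alpha, Eta, Zeta} is supported by stem photosynthetic: its derived state 'present' occurs in exactly those taxa and in no other taxon (including the outgroup).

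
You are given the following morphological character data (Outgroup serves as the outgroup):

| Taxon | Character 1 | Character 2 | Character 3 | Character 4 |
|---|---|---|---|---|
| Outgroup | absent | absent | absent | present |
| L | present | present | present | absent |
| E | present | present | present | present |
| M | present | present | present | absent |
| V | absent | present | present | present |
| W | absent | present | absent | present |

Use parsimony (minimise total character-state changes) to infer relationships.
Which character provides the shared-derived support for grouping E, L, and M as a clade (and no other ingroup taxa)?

Character polarity is set by the outgroup: the derived state is whichever differs from the outgroup's state, so for Character 4 the derived state is 'absent', and for the remaining characters it is 'present'.
Character 1: derived state 'present' in E, L, and M only — synapomorphy for {E, L, M}.
Character 2 (derived state 'present') is shared by all ingroup taxa — unites the whole ingroup.
Character 3 (derived state 'present') is shared by E, L, M, and V — a synapomorphy uniting that clade.
Character 4: derived state 'absent' in L and M only — synapomorphy for {L, M}.
Most parsimonious ingroup topology: ((((L,M),E),V),W).
The clade {E, L, M} is supported by Character 1: its derived state 'present' occurs in exactly those taxa and in no other taxon (including the outgroup).

Character 1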